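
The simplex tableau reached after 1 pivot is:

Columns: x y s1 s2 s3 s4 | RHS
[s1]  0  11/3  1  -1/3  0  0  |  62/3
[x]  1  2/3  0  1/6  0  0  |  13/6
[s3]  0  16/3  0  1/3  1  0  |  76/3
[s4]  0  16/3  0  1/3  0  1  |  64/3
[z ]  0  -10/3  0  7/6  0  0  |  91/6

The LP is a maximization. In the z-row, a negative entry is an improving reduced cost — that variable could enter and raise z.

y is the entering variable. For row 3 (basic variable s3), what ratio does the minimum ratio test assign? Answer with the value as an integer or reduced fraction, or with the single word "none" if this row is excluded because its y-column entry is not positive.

19/4

Ratio = RHS / (y entry) = (76/3) / (16/3) = 19/4.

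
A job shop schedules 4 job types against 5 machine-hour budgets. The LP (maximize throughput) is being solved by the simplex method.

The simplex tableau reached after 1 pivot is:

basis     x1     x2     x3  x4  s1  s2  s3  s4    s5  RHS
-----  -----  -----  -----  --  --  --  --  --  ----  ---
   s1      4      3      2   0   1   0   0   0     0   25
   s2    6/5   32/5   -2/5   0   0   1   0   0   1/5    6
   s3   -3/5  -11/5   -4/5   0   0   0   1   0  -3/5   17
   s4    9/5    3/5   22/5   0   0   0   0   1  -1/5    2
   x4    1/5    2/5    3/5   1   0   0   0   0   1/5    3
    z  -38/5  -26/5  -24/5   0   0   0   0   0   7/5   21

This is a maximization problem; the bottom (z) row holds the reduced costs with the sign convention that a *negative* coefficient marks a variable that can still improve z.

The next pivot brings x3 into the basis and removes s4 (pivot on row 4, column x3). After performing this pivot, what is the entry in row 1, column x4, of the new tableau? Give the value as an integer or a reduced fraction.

Pivot element is row 4, column x3: 22/5.
Normalize row 4: new (row 4, x4) = 0/(22/5) = 0.
row 1 ← row 1 − 2·(new row 4): 0 − 2·0 = 0.

0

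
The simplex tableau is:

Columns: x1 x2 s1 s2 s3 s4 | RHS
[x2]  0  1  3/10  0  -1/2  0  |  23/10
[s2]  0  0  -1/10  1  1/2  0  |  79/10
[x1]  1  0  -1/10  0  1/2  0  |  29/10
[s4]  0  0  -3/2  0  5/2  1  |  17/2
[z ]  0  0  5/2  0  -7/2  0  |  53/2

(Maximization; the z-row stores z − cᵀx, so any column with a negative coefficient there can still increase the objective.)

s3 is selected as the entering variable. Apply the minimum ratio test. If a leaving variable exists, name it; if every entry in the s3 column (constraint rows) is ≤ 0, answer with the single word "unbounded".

Ratios: row 1 (x2): entry -1/2 ≤ 0, skip; row 2 (s2): (79/10)/(1/2) = 79/5; row 3 (x1): (29/10)/(1/2) = 29/5; row 4 (s4): (17/2)/(5/2) = 17/5.
Minimum ratio is in the s4 row, so s4 leaves.

s4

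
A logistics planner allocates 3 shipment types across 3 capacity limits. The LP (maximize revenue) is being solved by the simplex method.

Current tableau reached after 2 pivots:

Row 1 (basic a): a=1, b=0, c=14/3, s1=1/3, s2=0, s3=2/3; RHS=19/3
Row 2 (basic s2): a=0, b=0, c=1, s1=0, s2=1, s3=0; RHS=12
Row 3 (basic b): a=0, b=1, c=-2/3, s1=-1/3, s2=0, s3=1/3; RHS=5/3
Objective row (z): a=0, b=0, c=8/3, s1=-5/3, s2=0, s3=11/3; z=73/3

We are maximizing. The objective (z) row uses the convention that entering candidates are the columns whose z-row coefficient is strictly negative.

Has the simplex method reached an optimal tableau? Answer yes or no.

Column s1 has objective-row coefficient -5/3, which is negative; an improving pivot exists, so not yet optimal.

no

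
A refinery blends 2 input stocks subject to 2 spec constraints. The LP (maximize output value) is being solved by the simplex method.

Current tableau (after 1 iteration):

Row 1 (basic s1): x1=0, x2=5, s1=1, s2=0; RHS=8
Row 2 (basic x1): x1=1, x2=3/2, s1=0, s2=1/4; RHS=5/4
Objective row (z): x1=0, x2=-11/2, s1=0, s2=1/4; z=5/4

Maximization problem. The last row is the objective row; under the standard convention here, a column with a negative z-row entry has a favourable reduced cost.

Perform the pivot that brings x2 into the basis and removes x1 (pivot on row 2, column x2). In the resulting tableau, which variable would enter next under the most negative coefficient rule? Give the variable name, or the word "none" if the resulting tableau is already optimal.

none

Pivot element 3/2. New z-row = old z-row − (-11/2)·(row 2/(3/2)).
Updated z-row coefficients: x1: 11/3, x2: 0, s1: 0, s2: 7/6.
No coefficient is strictly negative; the tableau after this pivot is optimal.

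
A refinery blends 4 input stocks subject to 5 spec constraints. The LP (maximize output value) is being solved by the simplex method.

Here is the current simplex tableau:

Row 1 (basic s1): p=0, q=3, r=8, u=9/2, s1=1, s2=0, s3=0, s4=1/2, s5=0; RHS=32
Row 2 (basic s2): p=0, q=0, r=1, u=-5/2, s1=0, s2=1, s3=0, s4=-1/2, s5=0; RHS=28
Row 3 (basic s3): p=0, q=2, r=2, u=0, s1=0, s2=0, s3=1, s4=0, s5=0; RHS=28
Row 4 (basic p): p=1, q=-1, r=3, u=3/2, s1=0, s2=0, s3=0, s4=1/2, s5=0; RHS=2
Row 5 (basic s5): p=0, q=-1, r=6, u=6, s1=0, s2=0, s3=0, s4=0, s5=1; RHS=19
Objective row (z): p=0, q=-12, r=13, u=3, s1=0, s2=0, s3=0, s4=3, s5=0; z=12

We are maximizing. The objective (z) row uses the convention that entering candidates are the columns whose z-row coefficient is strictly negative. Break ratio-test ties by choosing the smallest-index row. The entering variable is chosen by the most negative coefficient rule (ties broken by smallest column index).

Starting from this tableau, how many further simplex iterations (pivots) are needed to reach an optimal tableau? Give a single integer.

pivot: q in, s1 out → z = 140
No improving column remains; optimal.

1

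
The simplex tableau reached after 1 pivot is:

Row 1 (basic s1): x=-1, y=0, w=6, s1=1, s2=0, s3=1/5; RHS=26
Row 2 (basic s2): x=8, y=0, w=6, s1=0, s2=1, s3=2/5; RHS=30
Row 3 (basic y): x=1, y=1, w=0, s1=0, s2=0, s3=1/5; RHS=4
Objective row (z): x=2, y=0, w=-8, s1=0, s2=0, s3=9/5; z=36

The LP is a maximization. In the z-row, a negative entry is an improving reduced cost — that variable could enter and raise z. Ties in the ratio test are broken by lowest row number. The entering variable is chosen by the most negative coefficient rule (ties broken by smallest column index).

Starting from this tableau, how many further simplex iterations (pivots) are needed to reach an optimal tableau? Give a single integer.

1

pivot: w in, s1 out → z = 212/3
No improving column remains; optimal.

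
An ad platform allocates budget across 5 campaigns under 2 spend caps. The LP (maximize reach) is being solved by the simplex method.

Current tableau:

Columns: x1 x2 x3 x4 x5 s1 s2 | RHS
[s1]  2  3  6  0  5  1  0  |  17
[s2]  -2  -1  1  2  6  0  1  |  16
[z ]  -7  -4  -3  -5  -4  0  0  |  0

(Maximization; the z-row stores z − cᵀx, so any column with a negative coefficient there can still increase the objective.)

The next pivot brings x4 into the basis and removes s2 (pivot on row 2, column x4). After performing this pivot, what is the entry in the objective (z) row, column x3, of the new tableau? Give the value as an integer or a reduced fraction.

-1/2

Pivot element is row 2, column x4: 2.
Normalize row 2: new (row 2, x3) = 1/2 = 1/2.
z-row ← z-row − (-5)·(new row 2): -3 − (-5)·(1/2) = -1/2.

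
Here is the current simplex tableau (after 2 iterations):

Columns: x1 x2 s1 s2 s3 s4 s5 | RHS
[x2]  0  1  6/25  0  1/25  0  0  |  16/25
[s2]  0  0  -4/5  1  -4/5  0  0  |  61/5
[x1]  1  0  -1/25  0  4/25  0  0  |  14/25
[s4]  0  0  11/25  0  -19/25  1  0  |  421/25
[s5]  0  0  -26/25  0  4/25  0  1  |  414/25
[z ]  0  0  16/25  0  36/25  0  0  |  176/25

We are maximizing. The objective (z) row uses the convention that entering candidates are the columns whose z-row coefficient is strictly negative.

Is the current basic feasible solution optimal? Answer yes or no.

yes

No objective-row coefficient is strictly negative, so no entering variable exists; the tableau is optimal.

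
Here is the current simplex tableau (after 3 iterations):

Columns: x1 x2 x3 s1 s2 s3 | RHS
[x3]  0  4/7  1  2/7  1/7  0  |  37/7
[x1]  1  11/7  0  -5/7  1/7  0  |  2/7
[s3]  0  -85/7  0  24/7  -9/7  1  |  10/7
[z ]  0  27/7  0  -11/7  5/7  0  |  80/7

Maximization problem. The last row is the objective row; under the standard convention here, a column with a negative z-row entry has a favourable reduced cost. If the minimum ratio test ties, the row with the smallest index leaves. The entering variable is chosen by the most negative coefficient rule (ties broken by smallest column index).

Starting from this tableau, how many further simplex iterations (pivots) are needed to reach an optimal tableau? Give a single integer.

2

pivot: s1 in, s3 out → z = 145/12
pivot: x2 in, x3 out → z = 671/38
No improving column remains; optimal.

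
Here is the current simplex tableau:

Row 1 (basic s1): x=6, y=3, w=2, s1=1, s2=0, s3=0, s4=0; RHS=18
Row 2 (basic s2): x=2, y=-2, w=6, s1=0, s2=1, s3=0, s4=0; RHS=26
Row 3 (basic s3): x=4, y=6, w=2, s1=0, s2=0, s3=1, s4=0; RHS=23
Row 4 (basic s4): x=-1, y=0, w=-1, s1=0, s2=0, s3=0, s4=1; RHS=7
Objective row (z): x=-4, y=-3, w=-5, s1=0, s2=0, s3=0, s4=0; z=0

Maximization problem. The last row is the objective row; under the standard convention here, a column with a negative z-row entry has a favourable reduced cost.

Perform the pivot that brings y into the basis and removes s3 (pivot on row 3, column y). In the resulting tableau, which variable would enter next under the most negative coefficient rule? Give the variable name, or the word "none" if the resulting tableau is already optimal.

Pivot element 6. New z-row = old z-row − (-3)·(row 3/6).
Updated z-row coefficients: x: -2, y: 0, w: -4, s1: 0, s2: 0, s3: 1/2, s4: 0.
The most negative is -4 in column w, so w would enter next.

w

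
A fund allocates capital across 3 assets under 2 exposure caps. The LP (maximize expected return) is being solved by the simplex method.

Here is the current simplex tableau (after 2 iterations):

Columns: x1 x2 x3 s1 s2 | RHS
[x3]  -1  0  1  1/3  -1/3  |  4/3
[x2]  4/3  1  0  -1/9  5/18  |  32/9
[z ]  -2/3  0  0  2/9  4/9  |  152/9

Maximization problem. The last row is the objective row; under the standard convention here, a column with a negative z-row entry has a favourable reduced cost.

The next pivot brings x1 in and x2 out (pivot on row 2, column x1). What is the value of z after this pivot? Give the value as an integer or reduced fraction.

Minimum ratio for x1: (32/9)/(4/3) = 8/3.
z changes by −(z-row coeff of x1)·ratio = −(-2/3)·(8/3) = 16/9.
New z = 152/9 + (16/9) = 56/3.

56/3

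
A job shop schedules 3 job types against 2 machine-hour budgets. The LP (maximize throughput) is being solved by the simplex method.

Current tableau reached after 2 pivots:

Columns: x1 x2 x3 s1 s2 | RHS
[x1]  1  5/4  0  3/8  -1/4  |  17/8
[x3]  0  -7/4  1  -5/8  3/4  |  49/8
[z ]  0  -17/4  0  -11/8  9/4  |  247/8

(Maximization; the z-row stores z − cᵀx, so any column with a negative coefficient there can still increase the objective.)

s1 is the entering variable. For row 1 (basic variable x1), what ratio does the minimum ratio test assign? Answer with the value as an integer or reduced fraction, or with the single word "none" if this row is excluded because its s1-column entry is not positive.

Ratio = RHS / (s1 entry) = (17/8) / (3/8) = 17/3.

17/3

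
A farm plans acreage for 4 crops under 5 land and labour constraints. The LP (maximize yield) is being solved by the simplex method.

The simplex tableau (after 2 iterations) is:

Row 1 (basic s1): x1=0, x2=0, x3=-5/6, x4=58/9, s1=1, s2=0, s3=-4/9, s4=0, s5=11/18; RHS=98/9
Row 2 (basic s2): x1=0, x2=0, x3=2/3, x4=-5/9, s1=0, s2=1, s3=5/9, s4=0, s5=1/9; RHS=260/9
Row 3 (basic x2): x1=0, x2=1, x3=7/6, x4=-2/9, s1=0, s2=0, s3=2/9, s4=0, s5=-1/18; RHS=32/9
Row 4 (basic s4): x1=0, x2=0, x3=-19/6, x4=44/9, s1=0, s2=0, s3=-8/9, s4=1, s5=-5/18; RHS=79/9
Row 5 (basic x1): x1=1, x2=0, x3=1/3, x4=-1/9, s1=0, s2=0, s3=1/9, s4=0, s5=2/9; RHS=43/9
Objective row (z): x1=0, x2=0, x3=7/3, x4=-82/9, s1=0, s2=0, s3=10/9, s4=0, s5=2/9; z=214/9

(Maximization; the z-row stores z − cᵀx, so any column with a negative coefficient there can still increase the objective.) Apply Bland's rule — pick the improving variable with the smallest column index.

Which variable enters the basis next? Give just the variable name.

x4

Objective-row coefficients: x1: 0, x2: 0, x3: 7/3, x4: -82/9, s1: 0, s2: 0, s3: 10/9, s4: 0, s5: 2/9.
Improving columns: x4. Bland's rule picks the smallest column index → x4.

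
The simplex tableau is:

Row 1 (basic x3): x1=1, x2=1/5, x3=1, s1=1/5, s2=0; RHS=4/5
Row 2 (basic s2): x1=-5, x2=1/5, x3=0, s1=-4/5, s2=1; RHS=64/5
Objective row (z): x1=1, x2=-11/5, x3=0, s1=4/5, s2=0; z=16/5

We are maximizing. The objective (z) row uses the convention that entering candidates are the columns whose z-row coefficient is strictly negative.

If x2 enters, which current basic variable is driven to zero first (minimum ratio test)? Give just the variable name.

x3

Ratios: row 1 (x3): (4/5)/(1/5) = 4; row 2 (s2): (64/5)/(1/5) = 64.
Minimum ratio 4 is in the x3 row, so x3 leaves.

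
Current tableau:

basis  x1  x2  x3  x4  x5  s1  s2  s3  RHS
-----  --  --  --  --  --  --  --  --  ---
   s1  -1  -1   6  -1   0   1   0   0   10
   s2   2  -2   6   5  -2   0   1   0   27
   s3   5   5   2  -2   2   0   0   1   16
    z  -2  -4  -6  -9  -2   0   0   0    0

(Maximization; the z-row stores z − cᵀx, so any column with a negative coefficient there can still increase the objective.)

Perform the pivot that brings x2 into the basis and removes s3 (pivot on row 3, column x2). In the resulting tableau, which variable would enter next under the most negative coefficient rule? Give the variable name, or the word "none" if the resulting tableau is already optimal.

x4

Pivot element 5. New z-row = old z-row − (-4)·(row 3/5).
Updated z-row coefficients: x1: 2, x2: 0, x3: -22/5, x4: -53/5, x5: -2/5, s1: 0, s2: 0, s3: 4/5.
The most negative is -53/5 in column x4, so x4 would enter next.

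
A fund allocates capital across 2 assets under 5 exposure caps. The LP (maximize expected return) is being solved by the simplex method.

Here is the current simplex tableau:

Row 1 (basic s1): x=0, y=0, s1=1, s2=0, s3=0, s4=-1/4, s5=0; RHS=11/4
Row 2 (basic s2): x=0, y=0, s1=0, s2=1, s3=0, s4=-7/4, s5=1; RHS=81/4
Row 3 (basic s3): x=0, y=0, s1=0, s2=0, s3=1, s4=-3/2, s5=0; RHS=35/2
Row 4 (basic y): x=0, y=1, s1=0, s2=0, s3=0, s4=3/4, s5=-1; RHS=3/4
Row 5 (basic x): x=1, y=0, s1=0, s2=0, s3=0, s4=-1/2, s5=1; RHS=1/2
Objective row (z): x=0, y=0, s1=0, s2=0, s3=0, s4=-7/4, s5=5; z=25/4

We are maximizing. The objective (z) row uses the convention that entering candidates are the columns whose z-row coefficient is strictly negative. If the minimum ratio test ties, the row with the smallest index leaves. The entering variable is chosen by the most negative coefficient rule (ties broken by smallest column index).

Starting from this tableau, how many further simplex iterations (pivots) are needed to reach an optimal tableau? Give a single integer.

pivot: s4 in, y out → z = 8
No improving column remains; optimal.

1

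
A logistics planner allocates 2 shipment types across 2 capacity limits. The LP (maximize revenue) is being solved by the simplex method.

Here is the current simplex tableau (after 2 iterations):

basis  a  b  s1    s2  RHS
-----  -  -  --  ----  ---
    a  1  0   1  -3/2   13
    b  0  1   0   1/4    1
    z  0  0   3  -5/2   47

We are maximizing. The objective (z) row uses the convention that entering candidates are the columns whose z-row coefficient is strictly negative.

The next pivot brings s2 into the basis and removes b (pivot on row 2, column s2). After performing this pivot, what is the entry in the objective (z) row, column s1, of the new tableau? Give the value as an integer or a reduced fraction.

Pivot element is row 2, column s2: 1/4.
Normalize row 2: new (row 2, s1) = 0/(1/4) = 0.
z-row ← z-row − (-5/2)·(new row 2): 3 − (-5/2)·0 = 3.

3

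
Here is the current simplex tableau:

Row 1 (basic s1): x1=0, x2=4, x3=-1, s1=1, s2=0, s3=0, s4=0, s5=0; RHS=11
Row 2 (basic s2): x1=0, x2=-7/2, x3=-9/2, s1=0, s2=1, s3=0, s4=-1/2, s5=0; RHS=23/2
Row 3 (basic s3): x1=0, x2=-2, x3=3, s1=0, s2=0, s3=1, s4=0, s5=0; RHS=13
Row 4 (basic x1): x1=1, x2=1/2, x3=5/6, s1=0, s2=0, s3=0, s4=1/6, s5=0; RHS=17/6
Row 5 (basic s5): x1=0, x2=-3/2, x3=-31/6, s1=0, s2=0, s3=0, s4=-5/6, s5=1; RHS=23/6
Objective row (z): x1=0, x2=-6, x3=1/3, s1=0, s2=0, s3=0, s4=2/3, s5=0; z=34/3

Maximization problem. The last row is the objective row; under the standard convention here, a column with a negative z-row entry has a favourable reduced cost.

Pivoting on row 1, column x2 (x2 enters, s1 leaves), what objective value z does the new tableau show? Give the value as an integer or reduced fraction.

167/6

Minimum ratio for x2: 11/4 = 11/4.
z changes by −(z-row coeff of x2)·ratio = −(-6)·(11/4) = 33/2.
New z = 34/3 + (33/2) = 167/6.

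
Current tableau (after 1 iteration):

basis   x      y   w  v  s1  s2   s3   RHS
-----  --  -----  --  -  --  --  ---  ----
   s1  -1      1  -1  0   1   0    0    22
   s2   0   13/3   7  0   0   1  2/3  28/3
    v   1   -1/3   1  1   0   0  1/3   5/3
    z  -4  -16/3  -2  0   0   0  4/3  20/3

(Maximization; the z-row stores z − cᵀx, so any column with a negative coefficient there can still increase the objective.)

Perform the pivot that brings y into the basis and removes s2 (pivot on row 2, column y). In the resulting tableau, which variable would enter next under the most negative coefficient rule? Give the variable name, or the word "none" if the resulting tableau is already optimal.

x

Pivot element 13/3. New z-row = old z-row − (-16/3)·(row 2/(13/3)).
Updated z-row coefficients: x: -4, y: 0, w: 86/13, v: 0, s1: 0, s2: 16/13, s3: 28/13.
The most negative is -4 in column x, so x would enter next.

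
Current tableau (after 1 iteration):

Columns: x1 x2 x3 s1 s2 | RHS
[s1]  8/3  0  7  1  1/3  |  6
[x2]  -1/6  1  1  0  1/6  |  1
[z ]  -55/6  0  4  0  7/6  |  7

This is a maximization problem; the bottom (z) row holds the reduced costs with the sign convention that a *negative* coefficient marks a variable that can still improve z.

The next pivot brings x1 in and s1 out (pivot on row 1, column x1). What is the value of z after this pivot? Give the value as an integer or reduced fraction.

221/8

Minimum ratio for x1: 6/(8/3) = 9/4.
z changes by −(z-row coeff of x1)·ratio = −(-55/6)·(9/4) = 165/8.
New z = 7 + (165/8) = 221/8.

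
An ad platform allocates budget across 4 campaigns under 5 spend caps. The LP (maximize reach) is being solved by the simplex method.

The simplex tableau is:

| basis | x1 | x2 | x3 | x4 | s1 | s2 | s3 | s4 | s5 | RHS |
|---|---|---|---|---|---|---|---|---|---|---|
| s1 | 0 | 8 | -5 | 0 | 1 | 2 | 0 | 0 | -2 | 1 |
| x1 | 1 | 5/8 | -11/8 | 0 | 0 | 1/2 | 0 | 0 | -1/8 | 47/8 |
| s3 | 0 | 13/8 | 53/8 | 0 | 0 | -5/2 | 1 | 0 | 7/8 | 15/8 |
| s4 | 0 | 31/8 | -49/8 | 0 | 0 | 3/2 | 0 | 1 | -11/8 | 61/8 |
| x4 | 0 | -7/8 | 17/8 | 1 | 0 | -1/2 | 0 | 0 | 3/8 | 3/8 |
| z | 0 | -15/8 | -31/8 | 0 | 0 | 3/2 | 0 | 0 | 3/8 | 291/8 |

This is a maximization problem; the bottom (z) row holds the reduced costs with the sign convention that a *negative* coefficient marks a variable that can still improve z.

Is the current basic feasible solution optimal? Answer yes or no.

no

Column x2 has objective-row coefficient -15/8, which is negative; an improving pivot exists, so not yet optimal.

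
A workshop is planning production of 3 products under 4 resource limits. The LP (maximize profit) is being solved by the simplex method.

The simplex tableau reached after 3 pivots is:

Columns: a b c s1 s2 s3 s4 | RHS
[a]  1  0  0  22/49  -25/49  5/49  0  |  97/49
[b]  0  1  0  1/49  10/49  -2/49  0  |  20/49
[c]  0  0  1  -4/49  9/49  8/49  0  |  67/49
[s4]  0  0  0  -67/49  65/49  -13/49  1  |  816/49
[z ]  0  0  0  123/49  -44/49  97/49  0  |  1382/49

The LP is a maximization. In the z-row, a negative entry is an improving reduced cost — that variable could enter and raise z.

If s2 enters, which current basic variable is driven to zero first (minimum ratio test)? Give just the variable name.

Ratios: row 1 (a): entry -25/49 ≤ 0, skip; row 2 (b): (20/49)/(10/49) = 2; row 3 (c): (67/49)/(9/49) = 67/9; row 4 (s4): (816/49)/(65/49) = 816/65.
Minimum ratio 2 is in the b row, so b leaves.

b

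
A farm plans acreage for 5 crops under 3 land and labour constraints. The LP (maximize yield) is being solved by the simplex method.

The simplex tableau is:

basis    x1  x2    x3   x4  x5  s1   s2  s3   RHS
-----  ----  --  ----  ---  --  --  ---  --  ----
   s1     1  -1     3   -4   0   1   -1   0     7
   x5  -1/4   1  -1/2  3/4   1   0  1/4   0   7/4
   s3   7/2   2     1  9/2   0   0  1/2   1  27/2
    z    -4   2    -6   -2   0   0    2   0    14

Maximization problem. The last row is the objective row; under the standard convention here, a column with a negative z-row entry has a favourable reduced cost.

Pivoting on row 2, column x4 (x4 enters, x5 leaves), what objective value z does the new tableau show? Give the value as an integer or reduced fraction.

56/3

Minimum ratio for x4: (7/4)/(3/4) = 7/3.
z changes by −(z-row coeff of x4)·ratio = −(-2)·(7/3) = 14/3.
New z = 14 + (14/3) = 56/3.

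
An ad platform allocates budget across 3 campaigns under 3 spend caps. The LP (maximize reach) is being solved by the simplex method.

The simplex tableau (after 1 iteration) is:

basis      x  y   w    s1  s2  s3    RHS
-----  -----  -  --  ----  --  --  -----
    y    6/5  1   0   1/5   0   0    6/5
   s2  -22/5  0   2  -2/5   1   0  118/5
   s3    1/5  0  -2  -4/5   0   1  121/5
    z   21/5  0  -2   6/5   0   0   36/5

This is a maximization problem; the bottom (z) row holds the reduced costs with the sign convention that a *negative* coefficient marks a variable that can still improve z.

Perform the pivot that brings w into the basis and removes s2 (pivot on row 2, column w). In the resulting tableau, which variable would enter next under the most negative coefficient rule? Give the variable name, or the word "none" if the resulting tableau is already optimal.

Pivot element 2. New z-row = old z-row − (-2)·(row 2/2).
Updated z-row coefficients: x: -1/5, y: 0, w: 0, s1: 4/5, s2: 1, s3: 0.
The most negative is -1/5 in column x, so x would enter next.

x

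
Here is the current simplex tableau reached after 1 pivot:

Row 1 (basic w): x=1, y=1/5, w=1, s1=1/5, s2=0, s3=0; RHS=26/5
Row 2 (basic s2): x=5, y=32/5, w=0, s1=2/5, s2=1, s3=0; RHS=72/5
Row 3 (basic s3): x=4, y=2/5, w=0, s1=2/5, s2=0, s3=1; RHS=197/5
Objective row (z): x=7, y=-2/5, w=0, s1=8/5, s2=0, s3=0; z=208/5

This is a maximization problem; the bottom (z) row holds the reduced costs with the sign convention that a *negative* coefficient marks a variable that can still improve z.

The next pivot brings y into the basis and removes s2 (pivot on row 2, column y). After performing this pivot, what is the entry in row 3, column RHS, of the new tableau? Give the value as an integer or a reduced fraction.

Pivot element is row 2, column y: 32/5.
Normalize row 2: new (row 2, RHS) = (72/5)/(32/5) = 9/4.
row 3 ← row 3 − (2/5)·(new row 2): 197/5 − (2/5)·(9/4) = 77/2.

77/2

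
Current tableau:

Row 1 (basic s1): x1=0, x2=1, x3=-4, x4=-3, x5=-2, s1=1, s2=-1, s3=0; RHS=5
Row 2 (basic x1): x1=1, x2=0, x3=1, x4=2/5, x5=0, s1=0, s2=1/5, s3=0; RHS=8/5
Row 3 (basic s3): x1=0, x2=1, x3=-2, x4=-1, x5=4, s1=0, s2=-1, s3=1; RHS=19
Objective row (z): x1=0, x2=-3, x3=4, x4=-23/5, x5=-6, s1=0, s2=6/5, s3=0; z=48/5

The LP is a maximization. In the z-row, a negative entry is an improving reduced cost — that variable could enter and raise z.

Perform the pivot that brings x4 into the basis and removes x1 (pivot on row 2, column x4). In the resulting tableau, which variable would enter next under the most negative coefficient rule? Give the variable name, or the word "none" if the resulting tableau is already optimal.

Pivot element 2/5. New z-row = old z-row − (-23/5)·(row 2/(2/5)).
Updated z-row coefficients: x1: 23/2, x2: -3, x3: 31/2, x4: 0, x5: -6, s1: 0, s2: 7/2, s3: 0.
The most negative is -6 in column x5, so x5 would enter next.

x5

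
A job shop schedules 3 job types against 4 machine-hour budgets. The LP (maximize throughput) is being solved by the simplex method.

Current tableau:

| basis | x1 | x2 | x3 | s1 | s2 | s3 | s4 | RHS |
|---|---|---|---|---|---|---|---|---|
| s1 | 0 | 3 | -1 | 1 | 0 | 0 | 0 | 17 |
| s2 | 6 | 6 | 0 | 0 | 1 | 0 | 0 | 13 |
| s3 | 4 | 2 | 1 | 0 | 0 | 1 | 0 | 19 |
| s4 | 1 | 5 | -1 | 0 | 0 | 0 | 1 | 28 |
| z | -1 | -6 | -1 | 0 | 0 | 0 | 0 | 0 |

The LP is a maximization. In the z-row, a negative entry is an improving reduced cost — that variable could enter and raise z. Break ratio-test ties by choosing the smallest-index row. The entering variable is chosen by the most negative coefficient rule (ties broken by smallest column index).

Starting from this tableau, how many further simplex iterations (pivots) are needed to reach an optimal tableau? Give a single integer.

pivot: x2 in, s2 out → z = 13
pivot: x3 in, s3 out → z = 83/3
No improving column remains; optimal.

2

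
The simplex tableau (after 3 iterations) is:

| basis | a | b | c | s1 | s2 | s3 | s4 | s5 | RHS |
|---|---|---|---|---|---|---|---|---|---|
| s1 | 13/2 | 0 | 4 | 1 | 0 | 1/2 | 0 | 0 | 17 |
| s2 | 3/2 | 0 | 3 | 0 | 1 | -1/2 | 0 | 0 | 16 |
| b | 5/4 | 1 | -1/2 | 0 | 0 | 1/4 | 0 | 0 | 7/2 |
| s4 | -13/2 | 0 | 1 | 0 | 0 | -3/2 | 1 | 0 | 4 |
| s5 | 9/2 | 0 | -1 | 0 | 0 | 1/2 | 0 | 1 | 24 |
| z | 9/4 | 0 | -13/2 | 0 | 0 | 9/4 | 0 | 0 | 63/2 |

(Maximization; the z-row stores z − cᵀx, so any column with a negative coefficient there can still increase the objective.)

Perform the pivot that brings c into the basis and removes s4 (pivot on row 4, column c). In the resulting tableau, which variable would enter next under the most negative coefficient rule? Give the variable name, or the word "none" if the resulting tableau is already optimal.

a

Pivot element 1. New z-row = old z-row − (-13/2)·(row 4/1).
Updated z-row coefficients: a: -40, b: 0, c: 0, s1: 0, s2: 0, s3: -15/2, s4: 13/2, s5: 0.
The most negative is -40 in column a, so a would enter next.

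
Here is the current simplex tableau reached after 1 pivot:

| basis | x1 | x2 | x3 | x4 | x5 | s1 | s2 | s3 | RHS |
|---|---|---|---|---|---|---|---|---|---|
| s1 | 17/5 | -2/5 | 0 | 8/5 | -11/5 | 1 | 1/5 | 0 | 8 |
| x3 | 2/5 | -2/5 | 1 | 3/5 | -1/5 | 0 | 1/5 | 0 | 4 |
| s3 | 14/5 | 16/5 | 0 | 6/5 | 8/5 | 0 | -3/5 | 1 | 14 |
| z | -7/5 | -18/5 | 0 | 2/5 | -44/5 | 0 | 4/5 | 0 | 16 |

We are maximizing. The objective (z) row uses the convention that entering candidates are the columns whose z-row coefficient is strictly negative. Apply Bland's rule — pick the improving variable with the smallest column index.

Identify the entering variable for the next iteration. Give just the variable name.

Objective-row coefficients: x1: -7/5, x2: -18/5, x3: 0, x4: 2/5, x5: -44/5, s1: 0, s2: 4/5, s3: 0.
Improving columns: x1, x2, x5. Bland's rule picks the smallest column index → x1.

x1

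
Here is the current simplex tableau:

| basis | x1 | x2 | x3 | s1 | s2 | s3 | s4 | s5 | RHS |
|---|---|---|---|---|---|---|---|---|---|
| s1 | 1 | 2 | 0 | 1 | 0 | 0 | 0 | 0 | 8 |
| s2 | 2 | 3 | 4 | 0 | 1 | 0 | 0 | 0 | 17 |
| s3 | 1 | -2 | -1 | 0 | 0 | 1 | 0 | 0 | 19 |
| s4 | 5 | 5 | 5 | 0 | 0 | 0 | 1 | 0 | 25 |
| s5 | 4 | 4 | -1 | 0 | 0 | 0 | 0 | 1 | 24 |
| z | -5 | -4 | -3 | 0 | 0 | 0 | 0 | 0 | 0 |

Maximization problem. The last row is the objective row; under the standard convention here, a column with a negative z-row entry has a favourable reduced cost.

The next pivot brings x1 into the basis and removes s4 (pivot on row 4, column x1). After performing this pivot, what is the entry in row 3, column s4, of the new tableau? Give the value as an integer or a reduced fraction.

Pivot element is row 4, column x1: 5.
Normalize row 4: new (row 4, s4) = 1/5 = 1/5.
row 3 ← row 3 − 1·(new row 4): 0 − 1·(1/5) = -1/5.

-1/5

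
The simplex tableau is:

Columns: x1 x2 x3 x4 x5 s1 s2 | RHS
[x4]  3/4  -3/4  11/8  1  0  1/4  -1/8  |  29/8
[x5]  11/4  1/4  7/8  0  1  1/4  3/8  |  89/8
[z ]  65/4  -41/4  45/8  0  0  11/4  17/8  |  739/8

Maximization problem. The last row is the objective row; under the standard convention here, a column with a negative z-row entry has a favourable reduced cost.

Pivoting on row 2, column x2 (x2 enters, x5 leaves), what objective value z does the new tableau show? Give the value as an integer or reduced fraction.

1097/2

Minimum ratio for x2: (89/8)/(1/4) = 89/2.
z changes by −(z-row coeff of x2)·ratio = −(-41/4)·(89/2) = 3649/8.
New z = 739/8 + (3649/8) = 1097/2.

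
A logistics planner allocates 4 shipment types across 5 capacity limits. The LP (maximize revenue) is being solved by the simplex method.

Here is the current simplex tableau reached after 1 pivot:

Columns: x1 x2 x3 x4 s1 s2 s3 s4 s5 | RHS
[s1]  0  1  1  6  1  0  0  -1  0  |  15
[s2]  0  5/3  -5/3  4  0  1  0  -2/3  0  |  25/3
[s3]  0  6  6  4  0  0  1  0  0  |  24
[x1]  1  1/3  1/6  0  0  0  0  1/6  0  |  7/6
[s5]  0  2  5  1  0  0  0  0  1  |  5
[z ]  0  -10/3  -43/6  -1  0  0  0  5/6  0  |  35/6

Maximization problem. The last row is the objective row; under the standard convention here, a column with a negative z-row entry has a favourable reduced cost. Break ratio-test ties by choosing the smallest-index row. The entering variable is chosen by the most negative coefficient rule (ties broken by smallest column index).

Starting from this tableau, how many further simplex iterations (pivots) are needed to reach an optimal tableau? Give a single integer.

pivot: x3 in, s5 out → z = 13
pivot: x2 in, x3 out → z = 85/6
No improving column remains; optimal.

2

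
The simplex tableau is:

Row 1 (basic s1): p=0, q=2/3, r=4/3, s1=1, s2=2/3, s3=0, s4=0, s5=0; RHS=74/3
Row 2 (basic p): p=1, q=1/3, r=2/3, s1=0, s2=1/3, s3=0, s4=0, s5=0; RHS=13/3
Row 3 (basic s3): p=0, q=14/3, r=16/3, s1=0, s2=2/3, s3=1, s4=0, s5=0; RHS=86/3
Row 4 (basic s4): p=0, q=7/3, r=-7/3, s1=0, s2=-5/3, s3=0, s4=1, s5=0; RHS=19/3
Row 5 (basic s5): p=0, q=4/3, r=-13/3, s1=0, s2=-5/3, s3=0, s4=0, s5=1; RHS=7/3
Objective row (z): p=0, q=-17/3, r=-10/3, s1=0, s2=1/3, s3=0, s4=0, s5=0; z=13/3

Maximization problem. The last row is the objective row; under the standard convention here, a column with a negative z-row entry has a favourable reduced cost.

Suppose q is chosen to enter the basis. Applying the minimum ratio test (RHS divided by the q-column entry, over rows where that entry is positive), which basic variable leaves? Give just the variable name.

Ratios: row 1 (s1): (74/3)/(2/3) = 37; row 2 (p): (13/3)/(1/3) = 13; row 3 (s3): (86/3)/(14/3) = 43/7; row 4 (s4): (19/3)/(7/3) = 19/7; row 5 (s5): (7/3)/(4/3) = 7/4.
Minimum ratio 7/4 is in the s5 row, so s5 leaves.

s5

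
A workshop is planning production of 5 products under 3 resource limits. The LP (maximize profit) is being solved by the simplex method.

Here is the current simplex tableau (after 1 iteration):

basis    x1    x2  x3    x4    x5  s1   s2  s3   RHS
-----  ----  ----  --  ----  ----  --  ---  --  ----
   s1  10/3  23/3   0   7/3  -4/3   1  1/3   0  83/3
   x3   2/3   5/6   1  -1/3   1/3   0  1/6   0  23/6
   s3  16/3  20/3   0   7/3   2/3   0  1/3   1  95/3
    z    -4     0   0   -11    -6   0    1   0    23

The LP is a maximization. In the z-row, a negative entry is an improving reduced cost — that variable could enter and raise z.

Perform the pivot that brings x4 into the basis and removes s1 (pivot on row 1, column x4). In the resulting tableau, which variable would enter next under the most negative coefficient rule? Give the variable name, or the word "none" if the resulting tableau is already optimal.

x5

Pivot element 7/3. New z-row = old z-row − (-11)·(row 1/(7/3)).
Updated z-row coefficients: x1: 82/7, x2: 253/7, x3: 0, x4: 0, x5: -86/7, s1: 33/7, s2: 18/7, s3: 0.
The most negative is -86/7 in column x5, so x5 would enter next.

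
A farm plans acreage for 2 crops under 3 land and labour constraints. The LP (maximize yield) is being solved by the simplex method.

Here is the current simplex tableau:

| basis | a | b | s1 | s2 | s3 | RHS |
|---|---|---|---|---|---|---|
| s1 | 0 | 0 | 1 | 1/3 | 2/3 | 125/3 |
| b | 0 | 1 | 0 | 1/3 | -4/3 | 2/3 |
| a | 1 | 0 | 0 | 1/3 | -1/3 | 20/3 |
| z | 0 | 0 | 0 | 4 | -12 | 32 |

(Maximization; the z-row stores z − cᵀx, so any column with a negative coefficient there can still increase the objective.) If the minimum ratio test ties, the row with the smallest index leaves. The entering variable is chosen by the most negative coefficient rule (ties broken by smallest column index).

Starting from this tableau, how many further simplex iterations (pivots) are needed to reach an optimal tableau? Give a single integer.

1

pivot: s3 in, s1 out → z = 782
No improving column remains; optimal.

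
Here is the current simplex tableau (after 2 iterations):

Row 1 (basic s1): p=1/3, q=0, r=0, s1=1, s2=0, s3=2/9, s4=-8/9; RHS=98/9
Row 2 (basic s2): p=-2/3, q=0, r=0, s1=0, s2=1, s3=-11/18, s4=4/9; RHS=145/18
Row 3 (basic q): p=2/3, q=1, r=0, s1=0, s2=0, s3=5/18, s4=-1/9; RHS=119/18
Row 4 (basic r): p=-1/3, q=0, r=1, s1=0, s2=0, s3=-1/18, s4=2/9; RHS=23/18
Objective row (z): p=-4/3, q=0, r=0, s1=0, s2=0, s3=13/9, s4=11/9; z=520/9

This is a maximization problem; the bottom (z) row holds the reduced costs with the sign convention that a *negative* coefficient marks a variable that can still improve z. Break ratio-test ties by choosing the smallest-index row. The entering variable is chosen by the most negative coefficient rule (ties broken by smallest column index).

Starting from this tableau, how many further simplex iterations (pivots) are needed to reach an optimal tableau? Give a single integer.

pivot: p in, q out → z = 71
No improving column remains; optimal.

1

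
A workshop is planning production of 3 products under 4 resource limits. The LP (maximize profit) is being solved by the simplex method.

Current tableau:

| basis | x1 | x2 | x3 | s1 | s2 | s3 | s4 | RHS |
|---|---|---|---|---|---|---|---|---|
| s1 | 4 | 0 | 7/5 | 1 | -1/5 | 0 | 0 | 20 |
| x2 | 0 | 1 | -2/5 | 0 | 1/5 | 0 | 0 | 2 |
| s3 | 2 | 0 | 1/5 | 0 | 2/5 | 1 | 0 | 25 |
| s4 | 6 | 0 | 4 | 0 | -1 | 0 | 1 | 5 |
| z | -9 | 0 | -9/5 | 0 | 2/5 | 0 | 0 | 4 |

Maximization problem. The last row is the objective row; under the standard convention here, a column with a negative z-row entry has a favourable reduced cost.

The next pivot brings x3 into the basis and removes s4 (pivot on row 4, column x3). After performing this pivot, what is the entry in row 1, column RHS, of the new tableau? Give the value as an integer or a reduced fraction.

73/4

Pivot element is row 4, column x3: 4.
Normalize row 4: new (row 4, RHS) = 5/4 = 5/4.
row 1 ← row 1 − (7/5)·(new row 4): 20 − (7/5)·(5/4) = 73/4.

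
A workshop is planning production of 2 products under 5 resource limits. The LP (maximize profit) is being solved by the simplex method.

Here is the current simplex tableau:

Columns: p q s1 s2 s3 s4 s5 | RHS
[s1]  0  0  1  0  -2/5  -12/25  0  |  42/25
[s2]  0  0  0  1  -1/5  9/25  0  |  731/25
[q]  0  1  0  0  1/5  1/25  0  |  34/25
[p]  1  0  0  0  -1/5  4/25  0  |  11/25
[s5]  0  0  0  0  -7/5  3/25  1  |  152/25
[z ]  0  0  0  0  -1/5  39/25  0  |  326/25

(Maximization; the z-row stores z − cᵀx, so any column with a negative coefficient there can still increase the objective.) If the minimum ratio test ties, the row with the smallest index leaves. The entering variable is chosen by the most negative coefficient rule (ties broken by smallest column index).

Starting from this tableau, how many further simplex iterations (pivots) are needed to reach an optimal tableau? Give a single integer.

1

pivot: s3 in, q out → z = 72/5
No improving column remains; optimal.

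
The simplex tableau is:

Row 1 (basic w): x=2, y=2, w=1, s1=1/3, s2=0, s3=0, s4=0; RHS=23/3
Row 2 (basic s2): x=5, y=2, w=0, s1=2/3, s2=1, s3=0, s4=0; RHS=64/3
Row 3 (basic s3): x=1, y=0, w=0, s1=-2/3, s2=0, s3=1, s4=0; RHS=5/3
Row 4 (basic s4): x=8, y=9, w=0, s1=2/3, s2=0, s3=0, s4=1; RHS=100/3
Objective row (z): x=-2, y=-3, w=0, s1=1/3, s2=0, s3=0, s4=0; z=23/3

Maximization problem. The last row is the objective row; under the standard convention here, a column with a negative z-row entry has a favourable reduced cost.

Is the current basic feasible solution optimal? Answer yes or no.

Column x has objective-row coefficient -2, which is negative; an improving pivot exists, so not yet optimal.

no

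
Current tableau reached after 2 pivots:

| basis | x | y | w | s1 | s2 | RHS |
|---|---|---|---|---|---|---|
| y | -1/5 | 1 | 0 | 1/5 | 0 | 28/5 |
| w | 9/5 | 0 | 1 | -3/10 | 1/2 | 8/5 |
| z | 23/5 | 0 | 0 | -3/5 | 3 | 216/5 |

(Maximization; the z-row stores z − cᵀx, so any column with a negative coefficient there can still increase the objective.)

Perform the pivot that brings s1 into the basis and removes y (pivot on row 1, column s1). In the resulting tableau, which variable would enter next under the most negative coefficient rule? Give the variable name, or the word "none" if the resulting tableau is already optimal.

none

Pivot element 1/5. New z-row = old z-row − (-3/5)·(row 1/(1/5)).
Updated z-row coefficients: x: 4, y: 3, w: 0, s1: 0, s2: 3.
No coefficient is strictly negative; the tableau after this pivot is optimal.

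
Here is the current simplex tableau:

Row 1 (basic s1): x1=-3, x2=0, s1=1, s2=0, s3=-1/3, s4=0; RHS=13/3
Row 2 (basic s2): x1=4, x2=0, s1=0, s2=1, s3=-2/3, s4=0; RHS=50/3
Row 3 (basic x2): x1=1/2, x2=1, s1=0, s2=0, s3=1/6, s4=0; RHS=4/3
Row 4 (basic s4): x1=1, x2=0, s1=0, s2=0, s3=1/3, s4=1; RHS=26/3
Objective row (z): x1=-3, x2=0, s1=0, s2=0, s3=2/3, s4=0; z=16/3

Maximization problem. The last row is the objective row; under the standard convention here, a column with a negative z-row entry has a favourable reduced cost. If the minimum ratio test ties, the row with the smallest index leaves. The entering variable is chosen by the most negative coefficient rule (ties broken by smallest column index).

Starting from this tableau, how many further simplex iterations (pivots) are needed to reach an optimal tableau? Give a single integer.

pivot: x1 in, x2 out → z = 40/3
No improving column remains; optimal.

1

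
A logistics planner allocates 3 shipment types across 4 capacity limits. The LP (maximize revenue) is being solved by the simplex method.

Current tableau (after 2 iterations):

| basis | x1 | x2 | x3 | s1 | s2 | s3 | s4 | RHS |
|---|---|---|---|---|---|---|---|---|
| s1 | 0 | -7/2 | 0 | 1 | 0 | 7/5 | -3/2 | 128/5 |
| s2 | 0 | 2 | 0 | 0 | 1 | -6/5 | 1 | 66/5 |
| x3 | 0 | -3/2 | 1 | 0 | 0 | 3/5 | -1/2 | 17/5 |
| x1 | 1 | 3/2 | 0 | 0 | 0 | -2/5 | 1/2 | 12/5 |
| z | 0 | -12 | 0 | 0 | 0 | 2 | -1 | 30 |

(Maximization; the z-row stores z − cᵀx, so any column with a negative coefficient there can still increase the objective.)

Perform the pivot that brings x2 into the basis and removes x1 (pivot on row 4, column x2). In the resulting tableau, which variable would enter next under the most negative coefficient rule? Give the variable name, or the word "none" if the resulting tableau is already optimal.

Pivot element 3/2. New z-row = old z-row − (-12)·(row 4/(3/2)).
Updated z-row coefficients: x1: 8, x2: 0, x3: 0, s1: 0, s2: 0, s3: -6/5, s4: 3.
The most negative is -6/5 in column s3, so s3 would enter next.

s3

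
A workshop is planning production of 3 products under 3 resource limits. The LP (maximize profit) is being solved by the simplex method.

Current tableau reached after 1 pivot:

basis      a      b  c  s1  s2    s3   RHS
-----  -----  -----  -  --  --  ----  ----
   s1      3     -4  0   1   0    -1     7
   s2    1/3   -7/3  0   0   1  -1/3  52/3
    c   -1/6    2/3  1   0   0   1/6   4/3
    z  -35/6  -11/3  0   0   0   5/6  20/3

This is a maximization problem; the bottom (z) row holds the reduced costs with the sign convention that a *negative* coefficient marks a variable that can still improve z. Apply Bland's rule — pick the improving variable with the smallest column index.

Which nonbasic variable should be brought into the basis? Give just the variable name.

a

Objective-row coefficients: a: -35/6, b: -11/3, c: 0, s1: 0, s2: 0, s3: 5/6.
Improving columns: a, b. Bland's rule picks the smallest column index → a.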